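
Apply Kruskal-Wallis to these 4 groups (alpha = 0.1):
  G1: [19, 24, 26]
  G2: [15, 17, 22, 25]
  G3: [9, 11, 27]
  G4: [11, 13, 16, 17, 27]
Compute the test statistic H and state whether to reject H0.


Step 1: Combine all N = 15 observations and assign midranks.
sorted (value, group, rank): (9,G3,1), (11,G3,2.5), (11,G4,2.5), (13,G4,4), (15,G2,5), (16,G4,6), (17,G2,7.5), (17,G4,7.5), (19,G1,9), (22,G2,10), (24,G1,11), (25,G2,12), (26,G1,13), (27,G3,14.5), (27,G4,14.5)
Step 2: Sum ranks within each group.
R_1 = 33 (n_1 = 3)
R_2 = 34.5 (n_2 = 4)
R_3 = 18 (n_3 = 3)
R_4 = 34.5 (n_4 = 5)
Step 3: H = 12/(N(N+1)) * sum(R_i^2/n_i) - 3(N+1)
     = 12/(15*16) * (33^2/3 + 34.5^2/4 + 18^2/3 + 34.5^2/5) - 3*16
     = 0.050000 * 1006.61 - 48
     = 2.330625.
Step 4: Ties present; correction factor C = 1 - 18/(15^3 - 15) = 0.994643. Corrected H = 2.330625 / 0.994643 = 2.343178.
Step 5: Under H0, H ~ chi^2(3); p-value = 0.504300.
Step 6: alpha = 0.1. fail to reject H0.

H = 2.3432, df = 3, p = 0.504300, fail to reject H0.


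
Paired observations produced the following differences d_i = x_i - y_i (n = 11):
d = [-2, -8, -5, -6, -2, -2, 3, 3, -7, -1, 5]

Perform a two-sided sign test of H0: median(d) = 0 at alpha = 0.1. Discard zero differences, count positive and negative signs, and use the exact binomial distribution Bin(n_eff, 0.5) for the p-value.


Step 1: Discard zero differences. Original n = 11; n_eff = number of nonzero differences = 11.
Nonzero differences (with sign): -2, -8, -5, -6, -2, -2, +3, +3, -7, -1, +5
Step 2: Count signs: positive = 3, negative = 8.
Step 3: Under H0: P(positive) = 0.5, so the number of positives S ~ Bin(11, 0.5).
Step 4: Two-sided exact p-value = sum of Bin(11,0.5) probabilities at or below the observed probability = 0.226562.
Step 5: alpha = 0.1. fail to reject H0.

n_eff = 11, pos = 3, neg = 8, p = 0.226562, fail to reject H0.


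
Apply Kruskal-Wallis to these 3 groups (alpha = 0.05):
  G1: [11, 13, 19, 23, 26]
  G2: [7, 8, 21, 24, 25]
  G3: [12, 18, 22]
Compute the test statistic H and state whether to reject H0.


Step 1: Combine all N = 13 observations and assign midranks.
sorted (value, group, rank): (7,G2,1), (8,G2,2), (11,G1,3), (12,G3,4), (13,G1,5), (18,G3,6), (19,G1,7), (21,G2,8), (22,G3,9), (23,G1,10), (24,G2,11), (25,G2,12), (26,G1,13)
Step 2: Sum ranks within each group.
R_1 = 38 (n_1 = 5)
R_2 = 34 (n_2 = 5)
R_3 = 19 (n_3 = 3)
Step 3: H = 12/(N(N+1)) * sum(R_i^2/n_i) - 3(N+1)
     = 12/(13*14) * (38^2/5 + 34^2/5 + 19^2/3) - 3*14
     = 0.065934 * 640.333 - 42
     = 0.219780.
Step 4: No ties, so H is used without correction.
Step 5: Under H0, H ~ chi^2(2); p-value = 0.895933.
Step 6: alpha = 0.05. fail to reject H0.

H = 0.2198, df = 2, p = 0.895933, fail to reject H0.


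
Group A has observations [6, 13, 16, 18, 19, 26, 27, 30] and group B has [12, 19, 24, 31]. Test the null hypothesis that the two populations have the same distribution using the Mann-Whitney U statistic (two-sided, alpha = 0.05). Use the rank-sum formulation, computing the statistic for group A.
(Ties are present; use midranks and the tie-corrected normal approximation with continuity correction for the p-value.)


Step 1: Combine and sort all 12 observations; assign midranks.
sorted (value, group): (6,X), (12,Y), (13,X), (16,X), (18,X), (19,X), (19,Y), (24,Y), (26,X), (27,X), (30,X), (31,Y)
ranks: 6->1, 12->2, 13->3, 16->4, 18->5, 19->6.5, 19->6.5, 24->8, 26->9, 27->10, 30->11, 31->12
Step 2: Rank sum for X: R1 = 1 + 3 + 4 + 5 + 6.5 + 9 + 10 + 11 = 49.5.
Step 3: U_X = R1 - n1(n1+1)/2 = 49.5 - 8*9/2 = 49.5 - 36 = 13.5.
       U_Y = n1*n2 - U_X = 32 - 13.5 = 18.5.
Step 4: Ties are present, so use the tie-corrected normal approximation (with continuity correction) for the p-value.
Step 5: p-value = 0.733647; compare to alpha = 0.05. fail to reject H0.

U_X = 13.5, p = 0.733647, fail to reject H0 at alpha = 0.05.


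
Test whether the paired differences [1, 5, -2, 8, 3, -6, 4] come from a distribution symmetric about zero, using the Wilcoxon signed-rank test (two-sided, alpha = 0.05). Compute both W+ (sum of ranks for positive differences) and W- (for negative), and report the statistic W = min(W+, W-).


Step 1: Drop any zero differences (none here) and take |d_i|.
|d| = [1, 5, 2, 8, 3, 6, 4]
Step 2: Midrank |d_i| (ties get averaged ranks).
ranks: |1|->1, |5|->5, |2|->2, |8|->7, |3|->3, |6|->6, |4|->4
Step 3: Attach original signs; sum ranks with positive sign and with negative sign.
W+ = 1 + 5 + 7 + 3 + 4 = 20
W- = 2 + 6 = 8
(Check: W+ + W- = 28 should equal n(n+1)/2 = 28.)
Step 4: Test statistic W = min(W+, W-) = 8.
Step 5: No ties, so the exact null distribution over the 2^7 = 128 sign assignments gives the two-sided p-value = 0.375000.
Step 6: alpha = 0.05. fail to reject H0.

W+ = 20, W- = 8, W = min = 8, p = 0.375000, fail to reject H0.


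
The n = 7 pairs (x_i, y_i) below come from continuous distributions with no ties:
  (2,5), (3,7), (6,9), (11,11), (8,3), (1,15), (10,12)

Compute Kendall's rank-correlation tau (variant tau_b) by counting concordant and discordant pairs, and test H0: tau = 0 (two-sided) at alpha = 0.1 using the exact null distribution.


Step 1: Enumerate the 21 unordered pairs (i,j) with i<j and classify each by sign(x_j-x_i) * sign(y_j-y_i).
  (1,2):dx=+1,dy=+2->C; (1,3):dx=+4,dy=+4->C; (1,4):dx=+9,dy=+6->C; (1,5):dx=+6,dy=-2->D
  (1,6):dx=-1,dy=+10->D; (1,7):dx=+8,dy=+7->C; (2,3):dx=+3,dy=+2->C; (2,4):dx=+8,dy=+4->C
  (2,5):dx=+5,dy=-4->D; (2,6):dx=-2,dy=+8->D; (2,7):dx=+7,dy=+5->C; (3,4):dx=+5,dy=+2->C
  (3,5):dx=+2,dy=-6->D; (3,6):dx=-5,dy=+6->D; (3,7):dx=+4,dy=+3->C; (4,5):dx=-3,dy=-8->C
  (4,6):dx=-10,dy=+4->D; (4,7):dx=-1,dy=+1->D; (5,6):dx=-7,dy=+12->D; (5,7):dx=+2,dy=+9->C
  (6,7):dx=+9,dy=-3->D
Step 2: C = 11, D = 10, total pairs = 21.
Step 3: tau = (C - D)/(n(n-1)/2) = (11 - 10)/21 = 0.047619.
Step 4: Exact two-sided p-value (enumerate n! = 5040 permutations of y under H0): p = 1.000000.
Step 5: alpha = 0.1. fail to reject H0.

tau_b = 0.0476 (C=11, D=10), p = 1.000000, fail to reject H0.


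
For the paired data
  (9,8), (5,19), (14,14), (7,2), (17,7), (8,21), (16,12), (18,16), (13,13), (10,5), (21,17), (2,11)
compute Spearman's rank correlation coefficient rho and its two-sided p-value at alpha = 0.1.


Step 1: Rank x and y separately (midranks; no ties here).
rank(x): 9->5, 5->2, 14->8, 7->3, 17->10, 8->4, 16->9, 18->11, 13->7, 10->6, 21->12, 2->1
rank(y): 8->4, 19->11, 14->8, 2->1, 7->3, 21->12, 12->6, 16->9, 13->7, 5->2, 17->10, 11->5
Step 2: d_i = R_x(i) - R_y(i); compute d_i^2.
  (5-4)^2=1, (2-11)^2=81, (8-8)^2=0, (3-1)^2=4, (10-3)^2=49, (4-12)^2=64, (9-6)^2=9, (11-9)^2=4, (7-7)^2=0, (6-2)^2=16, (12-10)^2=4, (1-5)^2=16
sum(d^2) = 248.
Step 3: rho = 1 - 6*248 / (12*(12^2 - 1)) = 1 - 1488/1716 = 0.132867.
Step 4: Under H0, t = rho * sqrt((n-2)/(1-rho^2)) = 0.4239 ~ t(10).
Step 5: Two-sided p-value from the t-distribution with 10 df = 0.680598.
Step 6: alpha = 0.1. fail to reject H0.

rho = 0.1329, p = 0.680598, fail to reject H0 at alpha = 0.1.


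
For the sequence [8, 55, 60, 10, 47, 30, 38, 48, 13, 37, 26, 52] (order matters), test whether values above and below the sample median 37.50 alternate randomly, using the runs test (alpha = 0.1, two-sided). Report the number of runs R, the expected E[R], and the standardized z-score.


Step 1: Compute median = 37.50; label A = above, B = below.
Labels in order: BAABABAABBBA  (n_A = 6, n_B = 6)
Step 2: Count runs R = 8.
Step 3: Under H0 (random ordering), E[R] = 2*n_A*n_B/(n_A+n_B) + 1 = 2*6*6/12 + 1 = 7.0000.
        Var[R] = 2*n_A*n_B*(2*n_A*n_B - n_A - n_B) / ((n_A+n_B)^2 * (n_A+n_B-1)) = 4320/1584 = 2.7273.
        SD[R] = 1.6514.
Step 4: Continuity-corrected z = (R - 0.5 - E[R]) / SD[R] = (8 - 0.5 - 7.0000) / 1.6514 = 0.3028.
Step 5: Two-sided p-value via normal approximation = 2*(1 - Phi(|z|)) = 0.762069.
Step 6: alpha = 0.1. fail to reject H0.

R = 8, z = 0.3028, p = 0.762069, fail to reject H0.


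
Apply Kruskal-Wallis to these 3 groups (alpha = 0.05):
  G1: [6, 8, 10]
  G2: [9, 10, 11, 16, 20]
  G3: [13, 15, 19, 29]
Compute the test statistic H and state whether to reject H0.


Step 1: Combine all N = 12 observations and assign midranks.
sorted (value, group, rank): (6,G1,1), (8,G1,2), (9,G2,3), (10,G1,4.5), (10,G2,4.5), (11,G2,6), (13,G3,7), (15,G3,8), (16,G2,9), (19,G3,10), (20,G2,11), (29,G3,12)
Step 2: Sum ranks within each group.
R_1 = 7.5 (n_1 = 3)
R_2 = 33.5 (n_2 = 5)
R_3 = 37 (n_3 = 4)
Step 3: H = 12/(N(N+1)) * sum(R_i^2/n_i) - 3(N+1)
     = 12/(12*13) * (7.5^2/3 + 33.5^2/5 + 37^2/4) - 3*13
     = 0.076923 * 585.45 - 39
     = 6.034615.
Step 4: Ties present; correction factor C = 1 - 6/(12^3 - 12) = 0.996503. Corrected H = 6.034615 / 0.996503 = 6.055789.
Step 5: Under H0, H ~ chi^2(2); p-value = 0.048417.
Step 6: alpha = 0.05. reject H0.

H = 6.0558, df = 2, p = 0.048417, reject H0.


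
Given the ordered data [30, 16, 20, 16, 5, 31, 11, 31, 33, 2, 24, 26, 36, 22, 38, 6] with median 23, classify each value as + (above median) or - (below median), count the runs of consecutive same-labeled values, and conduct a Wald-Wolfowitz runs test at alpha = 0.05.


Step 1: Compute median = 23; label A = above, B = below.
Labels in order: ABBBBABAABAAABAB  (n_A = 8, n_B = 8)
Step 2: Count runs R = 10.
Step 3: Under H0 (random ordering), E[R] = 2*n_A*n_B/(n_A+n_B) + 1 = 2*8*8/16 + 1 = 9.0000.
        Var[R] = 2*n_A*n_B*(2*n_A*n_B - n_A - n_B) / ((n_A+n_B)^2 * (n_A+n_B-1)) = 14336/3840 = 3.7333.
        SD[R] = 1.9322.
Step 4: Continuity-corrected z = (R - 0.5 - E[R]) / SD[R] = (10 - 0.5 - 9.0000) / 1.9322 = 0.2588.
Step 5: Two-sided p-value via normal approximation = 2*(1 - Phi(|z|)) = 0.795809.
Step 6: alpha = 0.05. fail to reject H0.

R = 10, z = 0.2588, p = 0.795809, fail to reject H0.


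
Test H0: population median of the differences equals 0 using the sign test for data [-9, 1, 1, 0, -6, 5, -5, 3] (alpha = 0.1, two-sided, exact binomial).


Step 1: Discard zero differences. Original n = 8; n_eff = number of nonzero differences = 7.
Nonzero differences (with sign): -9, +1, +1, -6, +5, -5, +3
Step 2: Count signs: positive = 4, negative = 3.
Step 3: Under H0: P(positive) = 0.5, so the number of positives S ~ Bin(7, 0.5).
Step 4: Two-sided exact p-value = sum of Bin(7,0.5) probabilities at or below the observed probability = 1.000000.
Step 5: alpha = 0.1. fail to reject H0.

n_eff = 7, pos = 4, neg = 3, p = 1.000000, fail to reject H0.


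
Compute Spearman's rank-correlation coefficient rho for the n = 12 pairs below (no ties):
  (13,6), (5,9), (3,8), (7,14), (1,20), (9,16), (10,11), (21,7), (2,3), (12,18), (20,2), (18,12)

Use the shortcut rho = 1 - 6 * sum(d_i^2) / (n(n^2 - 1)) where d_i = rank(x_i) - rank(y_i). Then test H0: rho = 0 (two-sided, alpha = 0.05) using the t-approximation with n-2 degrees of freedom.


Step 1: Rank x and y separately (midranks; no ties here).
rank(x): 13->9, 5->4, 3->3, 7->5, 1->1, 9->6, 10->7, 21->12, 2->2, 12->8, 20->11, 18->10
rank(y): 6->3, 9->6, 8->5, 14->9, 20->12, 16->10, 11->7, 7->4, 3->2, 18->11, 2->1, 12->8
Step 2: d_i = R_x(i) - R_y(i); compute d_i^2.
  (9-3)^2=36, (4-6)^2=4, (3-5)^2=4, (5-9)^2=16, (1-12)^2=121, (6-10)^2=16, (7-7)^2=0, (12-4)^2=64, (2-2)^2=0, (8-11)^2=9, (11-1)^2=100, (10-8)^2=4
sum(d^2) = 374.
Step 3: rho = 1 - 6*374 / (12*(12^2 - 1)) = 1 - 2244/1716 = -0.307692.
Step 4: Under H0, t = rho * sqrt((n-2)/(1-rho^2)) = -1.0226 ~ t(10).
Step 5: Two-sided p-value from the t-distribution with 10 df = 0.330589.
Step 6: alpha = 0.05. fail to reject H0.

rho = -0.3077, p = 0.330589, fail to reject H0 at alpha = 0.05.


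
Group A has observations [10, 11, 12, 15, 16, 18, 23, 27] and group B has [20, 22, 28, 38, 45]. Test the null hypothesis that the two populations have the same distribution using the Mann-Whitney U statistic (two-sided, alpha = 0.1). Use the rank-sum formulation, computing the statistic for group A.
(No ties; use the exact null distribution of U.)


Step 1: Combine and sort all 13 observations; assign midranks.
sorted (value, group): (10,X), (11,X), (12,X), (15,X), (16,X), (18,X), (20,Y), (22,Y), (23,X), (27,X), (28,Y), (38,Y), (45,Y)
ranks: 10->1, 11->2, 12->3, 15->4, 16->5, 18->6, 20->7, 22->8, 23->9, 27->10, 28->11, 38->12, 45->13
Step 2: Rank sum for X: R1 = 1 + 2 + 3 + 4 + 5 + 6 + 9 + 10 = 40.
Step 3: U_X = R1 - n1(n1+1)/2 = 40 - 8*9/2 = 40 - 36 = 4.
       U_Y = n1*n2 - U_X = 40 - 4 = 36.
Step 4: No ties, so the exact null distribution of U (based on enumerating the C(13,8) = 1287 equally likely rank assignments) gives the two-sided p-value.
Step 5: p-value = 0.018648; compare to alpha = 0.1. reject H0.

U_X = 4, p = 0.018648, reject H0 at alpha = 0.1.


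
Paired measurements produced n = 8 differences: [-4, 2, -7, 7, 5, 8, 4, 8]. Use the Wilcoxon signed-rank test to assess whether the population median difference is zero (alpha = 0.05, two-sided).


Step 1: Drop any zero differences (none here) and take |d_i|.
|d| = [4, 2, 7, 7, 5, 8, 4, 8]
Step 2: Midrank |d_i| (ties get averaged ranks).
ranks: |4|->2.5, |2|->1, |7|->5.5, |7|->5.5, |5|->4, |8|->7.5, |4|->2.5, |8|->7.5
Step 3: Attach original signs; sum ranks with positive sign and with negative sign.
W+ = 1 + 5.5 + 4 + 7.5 + 2.5 + 7.5 = 28
W- = 2.5 + 5.5 = 8
(Check: W+ + W- = 36 should equal n(n+1)/2 = 36.)
Step 4: Test statistic W = min(W+, W-) = 8.
Step 5: Ties in |d|, so use the tie-corrected normal approximation.
        E[W] = n(n+1)/4 = 8*9/4 = 18.
        Tie groups: |d|=4 (t=2), |d|=7 (t=2), |d|=8 (t=2); sum(t^3 - t) = 18.
        Var[W] = n(n+1)(2n+1)/24 - sum(t^3-t)/48 = 1224/24 - 18/48 = 50.625.
        z = (W - E[W]) / sqrt(Var[W]) = (8 - 18) / 7.1151 = -1.4055.
        Two-sided p = 2*Phi(z) = 0.159886.
Step 6: alpha = 0.05. fail to reject H0.

W+ = 28, W- = 8, W = min = 8, p = 0.159886, fail to reject H0.


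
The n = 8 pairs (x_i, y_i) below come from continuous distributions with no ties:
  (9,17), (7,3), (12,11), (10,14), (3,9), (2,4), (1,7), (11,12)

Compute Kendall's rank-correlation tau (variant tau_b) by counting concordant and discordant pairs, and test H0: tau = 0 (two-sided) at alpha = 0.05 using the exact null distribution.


Step 1: Enumerate the 28 unordered pairs (i,j) with i<j and classify each by sign(x_j-x_i) * sign(y_j-y_i).
  (1,2):dx=-2,dy=-14->C; (1,3):dx=+3,dy=-6->D; (1,4):dx=+1,dy=-3->D; (1,5):dx=-6,dy=-8->C
  (1,6):dx=-7,dy=-13->C; (1,7):dx=-8,dy=-10->C; (1,8):dx=+2,dy=-5->D; (2,3):dx=+5,dy=+8->C
  (2,4):dx=+3,dy=+11->C; (2,5):dx=-4,dy=+6->D; (2,6):dx=-5,dy=+1->D; (2,7):dx=-6,dy=+4->D
  (2,8):dx=+4,dy=+9->C; (3,4):dx=-2,dy=+3->D; (3,5):dx=-9,dy=-2->C; (3,6):dx=-10,dy=-7->C
  (3,7):dx=-11,dy=-4->C; (3,8):dx=-1,dy=+1->D; (4,5):dx=-7,dy=-5->C; (4,6):dx=-8,dy=-10->C
  (4,7):dx=-9,dy=-7->C; (4,8):dx=+1,dy=-2->D; (5,6):dx=-1,dy=-5->C; (5,7):dx=-2,dy=-2->C
  (5,8):dx=+8,dy=+3->C; (6,7):dx=-1,dy=+3->D; (6,8):dx=+9,dy=+8->C; (7,8):dx=+10,dy=+5->C
Step 2: C = 18, D = 10, total pairs = 28.
Step 3: tau = (C - D)/(n(n-1)/2) = (18 - 10)/28 = 0.285714.
Step 4: Exact two-sided p-value (enumerate n! = 40320 permutations of y under H0): p = 0.398760.
Step 5: alpha = 0.05. fail to reject H0.

tau_b = 0.2857 (C=18, D=10), p = 0.398760, fail to reject H0.


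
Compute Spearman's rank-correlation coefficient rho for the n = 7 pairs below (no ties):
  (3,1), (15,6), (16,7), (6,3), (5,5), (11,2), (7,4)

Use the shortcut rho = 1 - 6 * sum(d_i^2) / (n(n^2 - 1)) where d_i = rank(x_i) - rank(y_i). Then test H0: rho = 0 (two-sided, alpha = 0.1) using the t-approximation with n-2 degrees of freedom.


Step 1: Rank x and y separately (midranks; no ties here).
rank(x): 3->1, 15->6, 16->7, 6->3, 5->2, 11->5, 7->4
rank(y): 1->1, 6->6, 7->7, 3->3, 5->5, 2->2, 4->4
Step 2: d_i = R_x(i) - R_y(i); compute d_i^2.
  (1-1)^2=0, (6-6)^2=0, (7-7)^2=0, (3-3)^2=0, (2-5)^2=9, (5-2)^2=9, (4-4)^2=0
sum(d^2) = 18.
Step 3: rho = 1 - 6*18 / (7*(7^2 - 1)) = 1 - 108/336 = 0.678571.
Step 4: Under H0, t = rho * sqrt((n-2)/(1-rho^2)) = 2.0657 ~ t(5).
Step 5: Two-sided p-value from the t-distribution with 5 df = 0.093750.
Step 6: alpha = 0.1. reject H0.

rho = 0.6786, p = 0.093750, reject H0 at alpha = 0.1.


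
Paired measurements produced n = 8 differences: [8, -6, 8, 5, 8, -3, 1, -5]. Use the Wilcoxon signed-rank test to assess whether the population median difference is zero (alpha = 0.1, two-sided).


Step 1: Drop any zero differences (none here) and take |d_i|.
|d| = [8, 6, 8, 5, 8, 3, 1, 5]
Step 2: Midrank |d_i| (ties get averaged ranks).
ranks: |8|->7, |6|->5, |8|->7, |5|->3.5, |8|->7, |3|->2, |1|->1, |5|->3.5
Step 3: Attach original signs; sum ranks with positive sign and with negative sign.
W+ = 7 + 7 + 3.5 + 7 + 1 = 25.5
W- = 5 + 2 + 3.5 = 10.5
(Check: W+ + W- = 36 should equal n(n+1)/2 = 36.)
Step 4: Test statistic W = min(W+, W-) = 10.5.
Step 5: Ties in |d|, so use the tie-corrected normal approximation.
        E[W] = n(n+1)/4 = 8*9/4 = 18.
        Tie groups: |d|=5 (t=2), |d|=8 (t=3); sum(t^3 - t) = 30.
        Var[W] = n(n+1)(2n+1)/24 - sum(t^3-t)/48 = 1224/24 - 30/48 = 50.375.
        z = (W - E[W]) / sqrt(Var[W]) = (10.5 - 18) / 7.0975 = -1.0567.
        Two-sided p = 2*Phi(z) = 0.290646.
Step 6: alpha = 0.1. fail to reject H0.

W+ = 25.5, W- = 10.5, W = min = 10.5, p = 0.290646, fail to reject H0.


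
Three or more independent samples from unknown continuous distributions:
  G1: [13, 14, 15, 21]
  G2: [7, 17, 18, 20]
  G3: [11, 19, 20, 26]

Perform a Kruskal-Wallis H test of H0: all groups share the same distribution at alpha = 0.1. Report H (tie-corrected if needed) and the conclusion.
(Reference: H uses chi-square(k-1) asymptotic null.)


Step 1: Combine all N = 12 observations and assign midranks.
sorted (value, group, rank): (7,G2,1), (11,G3,2), (13,G1,3), (14,G1,4), (15,G1,5), (17,G2,6), (18,G2,7), (19,G3,8), (20,G2,9.5), (20,G3,9.5), (21,G1,11), (26,G3,12)
Step 2: Sum ranks within each group.
R_1 = 23 (n_1 = 4)
R_2 = 23.5 (n_2 = 4)
R_3 = 31.5 (n_3 = 4)
Step 3: H = 12/(N(N+1)) * sum(R_i^2/n_i) - 3(N+1)
     = 12/(12*13) * (23^2/4 + 23.5^2/4 + 31.5^2/4) - 3*13
     = 0.076923 * 518.375 - 39
     = 0.875000.
Step 4: Ties present; correction factor C = 1 - 6/(12^3 - 12) = 0.996503. Corrected H = 0.875000 / 0.996503 = 0.878070.
Step 5: Under H0, H ~ chi^2(2); p-value = 0.644658.
Step 6: alpha = 0.1. fail to reject H0.

H = 0.8781, df = 2, p = 0.644658, fail to reject H0.


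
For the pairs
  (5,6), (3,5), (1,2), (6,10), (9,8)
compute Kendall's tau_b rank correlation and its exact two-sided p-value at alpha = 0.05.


Step 1: Enumerate the 10 unordered pairs (i,j) with i<j and classify each by sign(x_j-x_i) * sign(y_j-y_i).
  (1,2):dx=-2,dy=-1->C; (1,3):dx=-4,dy=-4->C; (1,4):dx=+1,dy=+4->C; (1,5):dx=+4,dy=+2->C
  (2,3):dx=-2,dy=-3->C; (2,4):dx=+3,dy=+5->C; (2,5):dx=+6,dy=+3->C; (3,4):dx=+5,dy=+8->C
  (3,5):dx=+8,dy=+6->C; (4,5):dx=+3,dy=-2->D
Step 2: C = 9, D = 1, total pairs = 10.
Step 3: tau = (C - D)/(n(n-1)/2) = (9 - 1)/10 = 0.800000.
Step 4: Exact two-sided p-value (enumerate n! = 120 permutations of y under H0): p = 0.083333.
Step 5: alpha = 0.05. fail to reject H0.

tau_b = 0.8000 (C=9, D=1), p = 0.083333, fail to reject H0.


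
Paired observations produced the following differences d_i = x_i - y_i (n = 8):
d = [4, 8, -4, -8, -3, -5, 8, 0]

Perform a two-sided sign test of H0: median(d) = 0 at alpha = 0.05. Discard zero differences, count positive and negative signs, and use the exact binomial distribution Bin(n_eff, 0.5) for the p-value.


Step 1: Discard zero differences. Original n = 8; n_eff = number of nonzero differences = 7.
Nonzero differences (with sign): +4, +8, -4, -8, -3, -5, +8
Step 2: Count signs: positive = 3, negative = 4.
Step 3: Under H0: P(positive) = 0.5, so the number of positives S ~ Bin(7, 0.5).
Step 4: Two-sided exact p-value = sum of Bin(7,0.5) probabilities at or below the observed probability = 1.000000.
Step 5: alpha = 0.05. fail to reject H0.

n_eff = 7, pos = 3, neg = 4, p = 1.000000, fail to reject H0.


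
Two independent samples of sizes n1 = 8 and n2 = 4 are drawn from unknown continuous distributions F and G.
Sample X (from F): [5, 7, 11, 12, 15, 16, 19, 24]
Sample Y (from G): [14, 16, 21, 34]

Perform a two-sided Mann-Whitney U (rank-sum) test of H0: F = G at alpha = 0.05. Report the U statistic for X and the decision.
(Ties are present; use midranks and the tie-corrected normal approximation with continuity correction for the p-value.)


Step 1: Combine and sort all 12 observations; assign midranks.
sorted (value, group): (5,X), (7,X), (11,X), (12,X), (14,Y), (15,X), (16,X), (16,Y), (19,X), (21,Y), (24,X), (34,Y)
ranks: 5->1, 7->2, 11->3, 12->4, 14->5, 15->6, 16->7.5, 16->7.5, 19->9, 21->10, 24->11, 34->12
Step 2: Rank sum for X: R1 = 1 + 2 + 3 + 4 + 6 + 7.5 + 9 + 11 = 43.5.
Step 3: U_X = R1 - n1(n1+1)/2 = 43.5 - 8*9/2 = 43.5 - 36 = 7.5.
       U_Y = n1*n2 - U_X = 32 - 7.5 = 24.5.
Step 4: Ties are present, so use the tie-corrected normal approximation (with continuity correction) for the p-value.
Step 5: p-value = 0.173478; compare to alpha = 0.05. fail to reject H0.

U_X = 7.5, p = 0.173478, fail to reject H0 at alpha = 0.05.


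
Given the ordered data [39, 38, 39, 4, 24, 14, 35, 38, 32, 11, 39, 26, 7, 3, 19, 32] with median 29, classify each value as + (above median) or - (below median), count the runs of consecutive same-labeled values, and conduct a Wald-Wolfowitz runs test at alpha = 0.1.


Step 1: Compute median = 29; label A = above, B = below.
Labels in order: AAABBBAAABABBBBA  (n_A = 8, n_B = 8)
Step 2: Count runs R = 7.
Step 3: Under H0 (random ordering), E[R] = 2*n_A*n_B/(n_A+n_B) + 1 = 2*8*8/16 + 1 = 9.0000.
        Var[R] = 2*n_A*n_B*(2*n_A*n_B - n_A - n_B) / ((n_A+n_B)^2 * (n_A+n_B-1)) = 14336/3840 = 3.7333.
        SD[R] = 1.9322.
Step 4: Continuity-corrected z = (R + 0.5 - E[R]) / SD[R] = (7 + 0.5 - 9.0000) / 1.9322 = -0.7763.
Step 5: Two-sided p-value via normal approximation = 2*(1 - Phi(|z|)) = 0.437558.
Step 6: alpha = 0.1. fail to reject H0.

R = 7, z = -0.7763, p = 0.437558, fail to reject H0.


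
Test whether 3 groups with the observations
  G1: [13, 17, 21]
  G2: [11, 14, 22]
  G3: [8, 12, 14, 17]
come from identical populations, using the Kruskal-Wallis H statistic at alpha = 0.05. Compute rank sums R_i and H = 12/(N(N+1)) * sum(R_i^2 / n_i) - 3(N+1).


Step 1: Combine all N = 10 observations and assign midranks.
sorted (value, group, rank): (8,G3,1), (11,G2,2), (12,G3,3), (13,G1,4), (14,G2,5.5), (14,G3,5.5), (17,G1,7.5), (17,G3,7.5), (21,G1,9), (22,G2,10)
Step 2: Sum ranks within each group.
R_1 = 20.5 (n_1 = 3)
R_2 = 17.5 (n_2 = 3)
R_3 = 17 (n_3 = 4)
Step 3: H = 12/(N(N+1)) * sum(R_i^2/n_i) - 3(N+1)
     = 12/(10*11) * (20.5^2/3 + 17.5^2/3 + 17^2/4) - 3*11
     = 0.109091 * 314.417 - 33
     = 1.300000.
Step 4: Ties present; correction factor C = 1 - 12/(10^3 - 10) = 0.987879. Corrected H = 1.300000 / 0.987879 = 1.315951.
Step 5: Under H0, H ~ chi^2(2); p-value = 0.517899.
Step 6: alpha = 0.05. fail to reject H0.

H = 1.3160, df = 2, p = 0.517899, fail to reject H0.


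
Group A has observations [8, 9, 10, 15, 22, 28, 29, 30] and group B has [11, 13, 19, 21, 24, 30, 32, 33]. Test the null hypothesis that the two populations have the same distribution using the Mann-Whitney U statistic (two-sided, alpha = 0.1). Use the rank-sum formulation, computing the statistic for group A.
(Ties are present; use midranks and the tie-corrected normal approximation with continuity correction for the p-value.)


Step 1: Combine and sort all 16 observations; assign midranks.
sorted (value, group): (8,X), (9,X), (10,X), (11,Y), (13,Y), (15,X), (19,Y), (21,Y), (22,X), (24,Y), (28,X), (29,X), (30,X), (30,Y), (32,Y), (33,Y)
ranks: 8->1, 9->2, 10->3, 11->4, 13->5, 15->6, 19->7, 21->8, 22->9, 24->10, 28->11, 29->12, 30->13.5, 30->13.5, 32->15, 33->16
Step 2: Rank sum for X: R1 = 1 + 2 + 3 + 6 + 9 + 11 + 12 + 13.5 = 57.5.
Step 3: U_X = R1 - n1(n1+1)/2 = 57.5 - 8*9/2 = 57.5 - 36 = 21.5.
       U_Y = n1*n2 - U_X = 64 - 21.5 = 42.5.
Step 4: Ties are present, so use the tie-corrected normal approximation (with continuity correction) for the p-value.
Step 5: p-value = 0.293266; compare to alpha = 0.1. fail to reject H0.

U_X = 21.5, p = 0.293266, fail to reject H0 at alpha = 0.1.


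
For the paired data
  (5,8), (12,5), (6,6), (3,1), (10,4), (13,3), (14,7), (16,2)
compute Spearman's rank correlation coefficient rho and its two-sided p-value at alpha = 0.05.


Step 1: Rank x and y separately (midranks; no ties here).
rank(x): 5->2, 12->5, 6->3, 3->1, 10->4, 13->6, 14->7, 16->8
rank(y): 8->8, 5->5, 6->6, 1->1, 4->4, 3->3, 7->7, 2->2
Step 2: d_i = R_x(i) - R_y(i); compute d_i^2.
  (2-8)^2=36, (5-5)^2=0, (3-6)^2=9, (1-1)^2=0, (4-4)^2=0, (6-3)^2=9, (7-7)^2=0, (8-2)^2=36
sum(d^2) = 90.
Step 3: rho = 1 - 6*90 / (8*(8^2 - 1)) = 1 - 540/504 = -0.071429.
Step 4: Under H0, t = rho * sqrt((n-2)/(1-rho^2)) = -0.1754 ~ t(6).
Step 5: Two-sided p-value from the t-distribution with 6 df = 0.866526.
Step 6: alpha = 0.05. fail to reject H0.

rho = -0.0714, p = 0.866526, fail to reject H0 at alpha = 0.05.


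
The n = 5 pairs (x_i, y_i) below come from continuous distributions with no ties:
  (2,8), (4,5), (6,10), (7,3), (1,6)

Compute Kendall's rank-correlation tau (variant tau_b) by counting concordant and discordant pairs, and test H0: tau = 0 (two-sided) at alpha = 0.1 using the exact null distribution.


Step 1: Enumerate the 10 unordered pairs (i,j) with i<j and classify each by sign(x_j-x_i) * sign(y_j-y_i).
  (1,2):dx=+2,dy=-3->D; (1,3):dx=+4,dy=+2->C; (1,4):dx=+5,dy=-5->D; (1,5):dx=-1,dy=-2->C
  (2,3):dx=+2,dy=+5->C; (2,4):dx=+3,dy=-2->D; (2,5):dx=-3,dy=+1->D; (3,4):dx=+1,dy=-7->D
  (3,5):dx=-5,dy=-4->C; (4,5):dx=-6,dy=+3->D
Step 2: C = 4, D = 6, total pairs = 10.
Step 3: tau = (C - D)/(n(n-1)/2) = (4 - 6)/10 = -0.200000.
Step 4: Exact two-sided p-value (enumerate n! = 120 permutations of y under H0): p = 0.816667.
Step 5: alpha = 0.1. fail to reject H0.

tau_b = -0.2000 (C=4, D=6), p = 0.816667, fail to reject H0.


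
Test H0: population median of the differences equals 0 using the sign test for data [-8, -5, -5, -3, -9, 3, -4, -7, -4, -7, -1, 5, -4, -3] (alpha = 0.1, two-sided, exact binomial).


Step 1: Discard zero differences. Original n = 14; n_eff = number of nonzero differences = 14.
Nonzero differences (with sign): -8, -5, -5, -3, -9, +3, -4, -7, -4, -7, -1, +5, -4, -3
Step 2: Count signs: positive = 2, negative = 12.
Step 3: Under H0: P(positive) = 0.5, so the number of positives S ~ Bin(14, 0.5).
Step 4: Two-sided exact p-value = sum of Bin(14,0.5) probabilities at or below the observed probability = 0.012939.
Step 5: alpha = 0.1. reject H0.

n_eff = 14, pos = 2, neg = 12, p = 0.012939, reject H0.


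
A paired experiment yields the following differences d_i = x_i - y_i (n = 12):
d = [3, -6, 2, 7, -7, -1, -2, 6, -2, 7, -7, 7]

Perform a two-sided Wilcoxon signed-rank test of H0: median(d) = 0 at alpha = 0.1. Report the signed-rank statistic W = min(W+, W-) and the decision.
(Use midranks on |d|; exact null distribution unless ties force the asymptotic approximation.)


Step 1: Drop any zero differences (none here) and take |d_i|.
|d| = [3, 6, 2, 7, 7, 1, 2, 6, 2, 7, 7, 7]
Step 2: Midrank |d_i| (ties get averaged ranks).
ranks: |3|->5, |6|->6.5, |2|->3, |7|->10, |7|->10, |1|->1, |2|->3, |6|->6.5, |2|->3, |7|->10, |7|->10, |7|->10
Step 3: Attach original signs; sum ranks with positive sign and with negative sign.
W+ = 5 + 3 + 10 + 6.5 + 10 + 10 = 44.5
W- = 6.5 + 10 + 1 + 3 + 3 + 10 = 33.5
(Check: W+ + W- = 78 should equal n(n+1)/2 = 78.)
Step 4: Test statistic W = min(W+, W-) = 33.5.
Step 5: Ties in |d|, so use the tie-corrected normal approximation.
        E[W] = n(n+1)/4 = 12*13/4 = 39.
        Tie groups: |d|=2 (t=3), |d|=6 (t=2), |d|=7 (t=5); sum(t^3 - t) = 150.
        Var[W] = n(n+1)(2n+1)/24 - sum(t^3-t)/48 = 3900/24 - 150/48 = 159.375.
        z = (W - E[W]) / sqrt(Var[W]) = (33.5 - 39) / 12.6244 = -0.4357.
        Two-sided p = 2*Phi(z) = 0.663080.
Step 6: alpha = 0.1. fail to reject H0.

W+ = 44.5, W- = 33.5, W = min = 33.5, p = 0.663080, fail to reject H0.


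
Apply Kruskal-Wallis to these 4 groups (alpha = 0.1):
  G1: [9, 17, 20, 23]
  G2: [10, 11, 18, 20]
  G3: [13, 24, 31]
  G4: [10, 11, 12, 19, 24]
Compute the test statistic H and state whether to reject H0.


Step 1: Combine all N = 16 observations and assign midranks.
sorted (value, group, rank): (9,G1,1), (10,G2,2.5), (10,G4,2.5), (11,G2,4.5), (11,G4,4.5), (12,G4,6), (13,G3,7), (17,G1,8), (18,G2,9), (19,G4,10), (20,G1,11.5), (20,G2,11.5), (23,G1,13), (24,G3,14.5), (24,G4,14.5), (31,G3,16)
Step 2: Sum ranks within each group.
R_1 = 33.5 (n_1 = 4)
R_2 = 27.5 (n_2 = 4)
R_3 = 37.5 (n_3 = 3)
R_4 = 37.5 (n_4 = 5)
Step 3: H = 12/(N(N+1)) * sum(R_i^2/n_i) - 3(N+1)
     = 12/(16*17) * (33.5^2/4 + 27.5^2/4 + 37.5^2/3 + 37.5^2/5) - 3*17
     = 0.044118 * 1219.62 - 51
     = 2.806985.
Step 4: Ties present; correction factor C = 1 - 24/(16^3 - 16) = 0.994118. Corrected H = 2.806985 / 0.994118 = 2.823595.
Step 5: Under H0, H ~ chi^2(3); p-value = 0.419631.
Step 6: alpha = 0.1. fail to reject H0.

H = 2.8236, df = 3, p = 0.419631, fail to reject H0.


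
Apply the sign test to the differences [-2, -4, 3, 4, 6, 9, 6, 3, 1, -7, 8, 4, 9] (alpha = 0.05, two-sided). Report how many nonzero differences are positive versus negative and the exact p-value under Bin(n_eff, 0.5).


Step 1: Discard zero differences. Original n = 13; n_eff = number of nonzero differences = 13.
Nonzero differences (with sign): -2, -4, +3, +4, +6, +9, +6, +3, +1, -7, +8, +4, +9
Step 2: Count signs: positive = 10, negative = 3.
Step 3: Under H0: P(positive) = 0.5, so the number of positives S ~ Bin(13, 0.5).
Step 4: Two-sided exact p-value = sum of Bin(13,0.5) probabilities at or below the observed probability = 0.092285.
Step 5: alpha = 0.05. fail to reject H0.

n_eff = 13, pos = 10, neg = 3, p = 0.092285, fail to reject H0.


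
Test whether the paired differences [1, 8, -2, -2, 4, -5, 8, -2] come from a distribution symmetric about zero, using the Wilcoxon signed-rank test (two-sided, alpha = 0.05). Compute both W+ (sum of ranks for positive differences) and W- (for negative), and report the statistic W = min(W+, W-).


Step 1: Drop any zero differences (none here) and take |d_i|.
|d| = [1, 8, 2, 2, 4, 5, 8, 2]
Step 2: Midrank |d_i| (ties get averaged ranks).
ranks: |1|->1, |8|->7.5, |2|->3, |2|->3, |4|->5, |5|->6, |8|->7.5, |2|->3
Step 3: Attach original signs; sum ranks with positive sign and with negative sign.
W+ = 1 + 7.5 + 5 + 7.5 = 21
W- = 3 + 3 + 6 + 3 = 15
(Check: W+ + W- = 36 should equal n(n+1)/2 = 36.)
Step 4: Test statistic W = min(W+, W-) = 15.
Step 5: Ties in |d|, so use the tie-corrected normal approximation.
        E[W] = n(n+1)/4 = 8*9/4 = 18.
        Tie groups: |d|=2 (t=3), |d|=8 (t=2); sum(t^3 - t) = 30.
        Var[W] = n(n+1)(2n+1)/24 - sum(t^3-t)/48 = 1224/24 - 30/48 = 50.375.
        z = (W - E[W]) / sqrt(Var[W]) = (15 - 18) / 7.0975 = -0.4227.
        Two-sided p = 2*Phi(z) = 0.672527.
Step 6: alpha = 0.05. fail to reject H0.

W+ = 21, W- = 15, W = min = 15, p = 0.672527, fail to reject H0.


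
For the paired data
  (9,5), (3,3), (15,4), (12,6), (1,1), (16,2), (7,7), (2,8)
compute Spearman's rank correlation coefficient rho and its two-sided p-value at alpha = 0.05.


Step 1: Rank x and y separately (midranks; no ties here).
rank(x): 9->5, 3->3, 15->7, 12->6, 1->1, 16->8, 7->4, 2->2
rank(y): 5->5, 3->3, 4->4, 6->6, 1->1, 2->2, 7->7, 8->8
Step 2: d_i = R_x(i) - R_y(i); compute d_i^2.
  (5-5)^2=0, (3-3)^2=0, (7-4)^2=9, (6-6)^2=0, (1-1)^2=0, (8-2)^2=36, (4-7)^2=9, (2-8)^2=36
sum(d^2) = 90.
Step 3: rho = 1 - 6*90 / (8*(8^2 - 1)) = 1 - 540/504 = -0.071429.
Step 4: Under H0, t = rho * sqrt((n-2)/(1-rho^2)) = -0.1754 ~ t(6).
Step 5: Two-sided p-value from the t-distribution with 6 df = 0.866526.
Step 6: alpha = 0.05. fail to reject H0.

rho = -0.0714, p = 0.866526, fail to reject H0 at alpha = 0.05.


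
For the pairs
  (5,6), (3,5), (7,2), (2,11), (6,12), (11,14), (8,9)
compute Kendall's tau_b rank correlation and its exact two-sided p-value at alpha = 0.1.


Step 1: Enumerate the 21 unordered pairs (i,j) with i<j and classify each by sign(x_j-x_i) * sign(y_j-y_i).
  (1,2):dx=-2,dy=-1->C; (1,3):dx=+2,dy=-4->D; (1,4):dx=-3,dy=+5->D; (1,5):dx=+1,dy=+6->C
  (1,6):dx=+6,dy=+8->C; (1,7):dx=+3,dy=+3->C; (2,3):dx=+4,dy=-3->D; (2,4):dx=-1,dy=+6->D
  (2,5):dx=+3,dy=+7->C; (2,6):dx=+8,dy=+9->C; (2,7):dx=+5,dy=+4->C; (3,4):dx=-5,dy=+9->D
  (3,5):dx=-1,dy=+10->D; (3,6):dx=+4,dy=+12->C; (3,7):dx=+1,dy=+7->C; (4,5):dx=+4,dy=+1->C
  (4,6):dx=+9,dy=+3->C; (4,7):dx=+6,dy=-2->D; (5,6):dx=+5,dy=+2->C; (5,7):dx=+2,dy=-3->D
  (6,7):dx=-3,dy=-5->C
Step 2: C = 13, D = 8, total pairs = 21.
Step 3: tau = (C - D)/(n(n-1)/2) = (13 - 8)/21 = 0.238095.
Step 4: Exact two-sided p-value (enumerate n! = 5040 permutations of y under H0): p = 0.561905.
Step 5: alpha = 0.1. fail to reject H0.

tau_b = 0.2381 (C=13, D=8), p = 0.561905, fail to reject H0.


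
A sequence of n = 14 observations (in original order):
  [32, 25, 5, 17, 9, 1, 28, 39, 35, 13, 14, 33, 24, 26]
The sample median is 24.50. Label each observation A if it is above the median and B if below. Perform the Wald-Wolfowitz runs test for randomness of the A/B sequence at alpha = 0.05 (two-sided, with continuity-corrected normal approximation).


Step 1: Compute median = 24.50; label A = above, B = below.
Labels in order: AABBBBAAABBABA  (n_A = 7, n_B = 7)
Step 2: Count runs R = 7.
Step 3: Under H0 (random ordering), E[R] = 2*n_A*n_B/(n_A+n_B) + 1 = 2*7*7/14 + 1 = 8.0000.
        Var[R] = 2*n_A*n_B*(2*n_A*n_B - n_A - n_B) / ((n_A+n_B)^2 * (n_A+n_B-1)) = 8232/2548 = 3.2308.
        SD[R] = 1.7974.
Step 4: Continuity-corrected z = (R + 0.5 - E[R]) / SD[R] = (7 + 0.5 - 8.0000) / 1.7974 = -0.2782.
Step 5: Two-sided p-value via normal approximation = 2*(1 - Phi(|z|)) = 0.780879.
Step 6: alpha = 0.05. fail to reject H0.

R = 7, z = -0.2782, p = 0.780879, fail to reject H0.


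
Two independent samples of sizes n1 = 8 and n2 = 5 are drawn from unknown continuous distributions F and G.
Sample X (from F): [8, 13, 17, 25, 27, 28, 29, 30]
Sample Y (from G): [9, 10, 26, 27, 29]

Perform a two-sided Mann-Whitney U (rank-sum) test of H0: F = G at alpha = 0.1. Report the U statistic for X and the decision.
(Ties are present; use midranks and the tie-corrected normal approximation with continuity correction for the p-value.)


Step 1: Combine and sort all 13 observations; assign midranks.
sorted (value, group): (8,X), (9,Y), (10,Y), (13,X), (17,X), (25,X), (26,Y), (27,X), (27,Y), (28,X), (29,X), (29,Y), (30,X)
ranks: 8->1, 9->2, 10->3, 13->4, 17->5, 25->6, 26->7, 27->8.5, 27->8.5, 28->10, 29->11.5, 29->11.5, 30->13
Step 2: Rank sum for X: R1 = 1 + 4 + 5 + 6 + 8.5 + 10 + 11.5 + 13 = 59.
Step 3: U_X = R1 - n1(n1+1)/2 = 59 - 8*9/2 = 59 - 36 = 23.
       U_Y = n1*n2 - U_X = 40 - 23 = 17.
Step 4: Ties are present, so use the tie-corrected normal approximation (with continuity correction) for the p-value.
Step 5: p-value = 0.713640; compare to alpha = 0.1. fail to reject H0.

U_X = 23, p = 0.713640, fail to reject H0 at alpha = 0.1.


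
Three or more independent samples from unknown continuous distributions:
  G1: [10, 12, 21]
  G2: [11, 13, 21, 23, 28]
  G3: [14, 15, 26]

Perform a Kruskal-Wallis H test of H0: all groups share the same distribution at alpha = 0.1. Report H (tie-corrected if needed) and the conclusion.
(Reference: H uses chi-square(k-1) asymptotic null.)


Step 1: Combine all N = 11 observations and assign midranks.
sorted (value, group, rank): (10,G1,1), (11,G2,2), (12,G1,3), (13,G2,4), (14,G3,5), (15,G3,6), (21,G1,7.5), (21,G2,7.5), (23,G2,9), (26,G3,10), (28,G2,11)
Step 2: Sum ranks within each group.
R_1 = 11.5 (n_1 = 3)
R_2 = 33.5 (n_2 = 5)
R_3 = 21 (n_3 = 3)
Step 3: H = 12/(N(N+1)) * sum(R_i^2/n_i) - 3(N+1)
     = 12/(11*12) * (11.5^2/3 + 33.5^2/5 + 21^2/3) - 3*12
     = 0.090909 * 415.533 - 36
     = 1.775758.
Step 4: Ties present; correction factor C = 1 - 6/(11^3 - 11) = 0.995455. Corrected H = 1.775758 / 0.995455 = 1.783866.
Step 5: Under H0, H ~ chi^2(2); p-value = 0.409863.
Step 6: alpha = 0.1. fail to reject H0.

H = 1.7839, df = 2, p = 0.409863, fail to reject H0.


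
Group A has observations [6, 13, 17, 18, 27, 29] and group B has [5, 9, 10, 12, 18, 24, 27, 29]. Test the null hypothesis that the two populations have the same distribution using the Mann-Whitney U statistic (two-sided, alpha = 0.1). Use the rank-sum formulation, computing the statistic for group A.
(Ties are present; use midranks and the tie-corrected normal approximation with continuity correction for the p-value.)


Step 1: Combine and sort all 14 observations; assign midranks.
sorted (value, group): (5,Y), (6,X), (9,Y), (10,Y), (12,Y), (13,X), (17,X), (18,X), (18,Y), (24,Y), (27,X), (27,Y), (29,X), (29,Y)
ranks: 5->1, 6->2, 9->3, 10->4, 12->5, 13->6, 17->7, 18->8.5, 18->8.5, 24->10, 27->11.5, 27->11.5, 29->13.5, 29->13.5
Step 2: Rank sum for X: R1 = 2 + 6 + 7 + 8.5 + 11.5 + 13.5 = 48.5.
Step 3: U_X = R1 - n1(n1+1)/2 = 48.5 - 6*7/2 = 48.5 - 21 = 27.5.
       U_Y = n1*n2 - U_X = 48 - 27.5 = 20.5.
Step 4: Ties are present, so use the tie-corrected normal approximation (with continuity correction) for the p-value.
Step 5: p-value = 0.697586; compare to alpha = 0.1. fail to reject H0.

U_X = 27.5, p = 0.697586, fail to reject H0 at alpha = 0.1.


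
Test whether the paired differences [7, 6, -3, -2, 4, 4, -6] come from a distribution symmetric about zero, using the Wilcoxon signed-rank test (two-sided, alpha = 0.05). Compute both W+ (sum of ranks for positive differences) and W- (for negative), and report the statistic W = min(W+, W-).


Step 1: Drop any zero differences (none here) and take |d_i|.
|d| = [7, 6, 3, 2, 4, 4, 6]
Step 2: Midrank |d_i| (ties get averaged ranks).
ranks: |7|->7, |6|->5.5, |3|->2, |2|->1, |4|->3.5, |4|->3.5, |6|->5.5
Step 3: Attach original signs; sum ranks with positive sign and with negative sign.
W+ = 7 + 5.5 + 3.5 + 3.5 = 19.5
W- = 2 + 1 + 5.5 = 8.5
(Check: W+ + W- = 28 should equal n(n+1)/2 = 28.)
Step 4: Test statistic W = min(W+, W-) = 8.5.
Step 5: Ties in |d|, so use the tie-corrected normal approximation.
        E[W] = n(n+1)/4 = 7*8/4 = 14.
        Tie groups: |d|=4 (t=2), |d|=6 (t=2); sum(t^3 - t) = 12.
        Var[W] = n(n+1)(2n+1)/24 - sum(t^3-t)/48 = 840/24 - 12/48 = 34.75.
        z = (W - E[W]) / sqrt(Var[W]) = (8.5 - 14) / 5.8949 = -0.9330.
        Two-sided p = 2*Phi(z) = 0.350816.
Step 6: alpha = 0.05. fail to reject H0.

W+ = 19.5, W- = 8.5, W = min = 8.5, p = 0.350816, fail to reject H0.


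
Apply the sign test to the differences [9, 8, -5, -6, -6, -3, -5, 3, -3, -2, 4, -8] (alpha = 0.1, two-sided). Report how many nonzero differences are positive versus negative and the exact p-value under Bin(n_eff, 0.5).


Step 1: Discard zero differences. Original n = 12; n_eff = number of nonzero differences = 12.
Nonzero differences (with sign): +9, +8, -5, -6, -6, -3, -5, +3, -3, -2, +4, -8
Step 2: Count signs: positive = 4, negative = 8.
Step 3: Under H0: P(positive) = 0.5, so the number of positives S ~ Bin(12, 0.5).
Step 4: Two-sided exact p-value = sum of Bin(12,0.5) probabilities at or below the observed probability = 0.387695.
Step 5: alpha = 0.1. fail to reject H0.

n_eff = 12, pos = 4, neg = 8, p = 0.387695, fail to reject H0.


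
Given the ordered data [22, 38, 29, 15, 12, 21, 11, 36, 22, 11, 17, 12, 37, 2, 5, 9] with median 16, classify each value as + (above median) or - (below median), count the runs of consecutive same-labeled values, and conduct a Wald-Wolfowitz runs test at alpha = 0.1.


Step 1: Compute median = 16; label A = above, B = below.
Labels in order: AAABBABAABABABBB  (n_A = 8, n_B = 8)
Step 2: Count runs R = 10.
Step 3: Under H0 (random ordering), E[R] = 2*n_A*n_B/(n_A+n_B) + 1 = 2*8*8/16 + 1 = 9.0000.
        Var[R] = 2*n_A*n_B*(2*n_A*n_B - n_A - n_B) / ((n_A+n_B)^2 * (n_A+n_B-1)) = 14336/3840 = 3.7333.
        SD[R] = 1.9322.
Step 4: Continuity-corrected z = (R - 0.5 - E[R]) / SD[R] = (10 - 0.5 - 9.0000) / 1.9322 = 0.2588.
Step 5: Two-sided p-value via normal approximation = 2*(1 - Phi(|z|)) = 0.795809.
Step 6: alpha = 0.1. fail to reject H0.

R = 10, z = 0.2588, p = 0.795809, fail to reject H0.


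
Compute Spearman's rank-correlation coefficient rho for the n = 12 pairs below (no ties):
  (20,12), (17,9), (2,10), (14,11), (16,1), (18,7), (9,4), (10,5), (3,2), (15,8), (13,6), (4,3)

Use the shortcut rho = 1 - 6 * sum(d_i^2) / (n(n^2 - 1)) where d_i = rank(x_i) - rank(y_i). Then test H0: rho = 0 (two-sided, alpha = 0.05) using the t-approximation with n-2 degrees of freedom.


Step 1: Rank x and y separately (midranks; no ties here).
rank(x): 20->12, 17->10, 2->1, 14->7, 16->9, 18->11, 9->4, 10->5, 3->2, 15->8, 13->6, 4->3
rank(y): 12->12, 9->9, 10->10, 11->11, 1->1, 7->7, 4->4, 5->5, 2->2, 8->8, 6->6, 3->3
Step 2: d_i = R_x(i) - R_y(i); compute d_i^2.
  (12-12)^2=0, (10-9)^2=1, (1-10)^2=81, (7-11)^2=16, (9-1)^2=64, (11-7)^2=16, (4-4)^2=0, (5-5)^2=0, (2-2)^2=0, (8-8)^2=0, (6-6)^2=0, (3-3)^2=0
sum(d^2) = 178.
Step 3: rho = 1 - 6*178 / (12*(12^2 - 1)) = 1 - 1068/1716 = 0.377622.
Step 4: Under H0, t = rho * sqrt((n-2)/(1-rho^2)) = 1.2896 ~ t(10).
Step 5: Two-sided p-value from the t-distribution with 10 df = 0.226206.
Step 6: alpha = 0.05. fail to reject H0.

rho = 0.3776, p = 0.226206, fail to reject H0 at alpha = 0.05.
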